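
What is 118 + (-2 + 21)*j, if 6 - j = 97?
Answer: -1611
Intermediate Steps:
j = -91 (j = 6 - 1*97 = 6 - 97 = -91)
118 + (-2 + 21)*j = 118 + (-2 + 21)*(-91) = 118 + 19*(-91) = 118 - 1729 = -1611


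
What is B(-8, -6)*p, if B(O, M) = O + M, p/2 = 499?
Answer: -13972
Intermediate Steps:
p = 998 (p = 2*499 = 998)
B(O, M) = M + O
B(-8, -6)*p = (-6 - 8)*998 = -14*998 = -13972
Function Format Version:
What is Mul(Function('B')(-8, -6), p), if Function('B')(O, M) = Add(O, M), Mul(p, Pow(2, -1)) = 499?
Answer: -13972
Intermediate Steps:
p = 998 (p = Mul(2, 499) = 998)
Function('B')(O, M) = Add(M, O)
Mul(Function('B')(-8, -6), p) = Mul(Add(-6, -8), 998) = Mul(-14, 998) = -13972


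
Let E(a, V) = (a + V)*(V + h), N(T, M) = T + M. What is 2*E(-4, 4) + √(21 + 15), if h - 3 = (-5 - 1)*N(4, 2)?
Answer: 6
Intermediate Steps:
N(T, M) = M + T
h = -33 (h = 3 + (-5 - 1)*(2 + 4) = 3 - 6*6 = 3 - 36 = -33)
E(a, V) = (-33 + V)*(V + a) (E(a, V) = (a + V)*(V - 33) = (V + a)*(-33 + V) = (-33 + V)*(V + a))
2*E(-4, 4) + √(21 + 15) = 2*(4² - 33*4 - 33*(-4) + 4*(-4)) + √(21 + 15) = 2*(16 - 132 + 132 - 16) + √36 = 2*0 + 6 = 0 + 6 = 6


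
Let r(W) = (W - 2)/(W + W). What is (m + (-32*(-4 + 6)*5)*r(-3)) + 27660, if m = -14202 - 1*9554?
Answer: 10912/3 ≈ 3637.3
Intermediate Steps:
m = -23756 (m = -14202 - 9554 = -23756)
r(W) = (-2 + W)/(2*W) (r(W) = (-2 + W)/((2*W)) = (-2 + W)*(1/(2*W)) = (-2 + W)/(2*W))
(m + (-32*(-4 + 6)*5)*r(-3)) + 27660 = (-23756 + (-32*(-4 + 6)*5)*((½)*(-2 - 3)/(-3))) + 27660 = (-23756 + (-64*5)*((½)*(-⅓)*(-5))) + 27660 = (-23756 - 32*10*(⅚)) + 27660 = (-23756 - 320*⅚) + 27660 = (-23756 - 800/3) + 27660 = -72068/3 + 27660 = 10912/3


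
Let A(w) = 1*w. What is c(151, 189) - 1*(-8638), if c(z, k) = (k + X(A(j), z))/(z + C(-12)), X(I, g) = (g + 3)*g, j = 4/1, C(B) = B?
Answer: 1224125/139 ≈ 8806.7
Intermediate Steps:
j = 4 (j = 4*1 = 4)
A(w) = w
X(I, g) = g*(3 + g) (X(I, g) = (3 + g)*g = g*(3 + g))
c(z, k) = (k + z*(3 + z))/(-12 + z) (c(z, k) = (k + z*(3 + z))/(z - 12) = (k + z*(3 + z))/(-12 + z))
c(151, 189) - 1*(-8638) = (189 + 151*(3 + 151))/(-12 + 151) - 1*(-8638) = (189 + 151*154)/139 + 8638 = (189 + 23254)/139 + 8638 = (1/139)*23443 + 8638 = 23443/139 + 8638 = 1224125/139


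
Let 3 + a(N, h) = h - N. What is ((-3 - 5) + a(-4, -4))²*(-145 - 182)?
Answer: -39567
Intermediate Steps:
a(N, h) = -3 + h - N (a(N, h) = -3 + (h - N) = -3 + h - N)
((-3 - 5) + a(-4, -4))²*(-145 - 182) = ((-3 - 5) + (-3 - 4 - 1*(-4)))²*(-145 - 182) = (-8 + (-3 - 4 + 4))²*(-327) = (-8 - 3)²*(-327) = (-11)²*(-327) = 121*(-327) = -39567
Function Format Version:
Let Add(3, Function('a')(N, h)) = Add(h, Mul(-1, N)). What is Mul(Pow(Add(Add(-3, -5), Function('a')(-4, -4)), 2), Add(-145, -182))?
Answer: -39567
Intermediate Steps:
Function('a')(N, h) = Add(-3, h, Mul(-1, N)) (Function('a')(N, h) = Add(-3, Add(h, Mul(-1, N))) = Add(-3, h, Mul(-1, N)))
Mul(Pow(Add(Add(-3, -5), Function('a')(-4, -4)), 2), Add(-145, -182)) = Mul(Pow(Add(Add(-3, -5), Add(-3, -4, Mul(-1, -4))), 2), Add(-145, -182)) = Mul(Pow(Add(-8, Add(-3, -4, 4)), 2), -327) = Mul(Pow(Add(-8, -3), 2), -327) = Mul(Pow(-11, 2), -327) = Mul(121, -327) = -39567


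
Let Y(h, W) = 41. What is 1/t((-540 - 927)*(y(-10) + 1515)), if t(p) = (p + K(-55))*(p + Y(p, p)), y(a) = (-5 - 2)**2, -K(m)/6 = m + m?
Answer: 1/5262607955616 ≈ 1.9002e-13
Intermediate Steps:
K(m) = -12*m (K(m) = -6*(m + m) = -12*m)
y(a) = 49 (y(a) = (-7)**2 = 49)
t(p) = (41 + p)*(660 + p) (t(p) = (p - 12*(-55))*(p + 41) = (p + 660)*(41 + p) = (660 + p)*(41 + p) = (41 + p)*(660 + p))
1/t((-540 - 927)*(y(-10) + 1515)) = 1/(27060 + ((-540 - 927)*(49 + 1515))**2 + 701*((-540 - 927)*(49 + 1515))) = 1/(27060 + (-1467*1564)**2 + 701*(-1467*1564)) = 1/(27060 + (-2294388)**2 + 701*(-2294388)) = 1/(27060 + 5264216294544 - 1608365988) = 1/5262607955616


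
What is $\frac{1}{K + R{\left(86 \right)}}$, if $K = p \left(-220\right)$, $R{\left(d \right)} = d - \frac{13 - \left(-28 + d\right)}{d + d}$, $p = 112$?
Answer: $- \frac{172}{4223243} \approx -4.0727 \cdot 10^{-5}$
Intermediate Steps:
$R{\left(d \right)} = d - \frac{41 - d}{2 d}$
$K = -24640$ ($K = 112 \left(-220\right) = -24640$)
$\frac{1}{K + R{\left(86 \right)}} = \frac{1}{-24640 + \left(\frac{1}{2} + 86 - \frac{41}{2 \cdot 86}\right)} = \frac{1}{-24640 + \left(\frac{1}{2} + 86 - \frac{41}{172}\right)} = \frac{1}{-24640 + \frac{14837}{172}} = \frac{1}{- \frac{4223243}{172}} = - \frac{172}{4223243}$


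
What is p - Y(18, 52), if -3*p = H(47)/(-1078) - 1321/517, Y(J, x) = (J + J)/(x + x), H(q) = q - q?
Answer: 20387/40326 ≈ 0.50555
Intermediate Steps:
H(q) = 0
Y(J, x) = J/x (Y(J, x) = (2*J)/((2*x)) = (2*J)*(1/(2*x)) = J/x)
p = 1321/1551 (p = -(0/(-1078) - 1321/517)/3 = -(0*(-1/1078) - 1321*1/517)/3 = -(0 - 1321/517)/3 = -⅓*(-1321/517) = 1321/1551 ≈ 0.85171)
p - Y(18, 52) = 1321/1551 - 18/52 = 1321/1551 - 1*9/26 = 1321/1551 - 9/26 = 20387/40326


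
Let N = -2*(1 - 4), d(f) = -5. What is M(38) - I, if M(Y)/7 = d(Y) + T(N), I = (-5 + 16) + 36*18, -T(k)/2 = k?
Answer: -778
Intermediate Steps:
N = 6 (N = -2*(-3) = 6)
T(k) = -2*k
I = 659 (I = 11 + 648 = 659)
M(Y) = -119 (M(Y) = 7*(-5 - 2*6) = 7*(-5 - 12) = 7*(-17) = -119)
M(38) - I = -119 - 1*659 = -119 - 659 = -778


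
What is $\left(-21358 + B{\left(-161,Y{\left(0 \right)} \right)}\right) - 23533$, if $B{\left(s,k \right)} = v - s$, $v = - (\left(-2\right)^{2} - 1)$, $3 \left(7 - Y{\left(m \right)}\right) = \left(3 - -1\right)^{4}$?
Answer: $-44733$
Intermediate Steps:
$Y{\left(m \right)} = - \frac{235}{3}$ ($Y{\left(m \right)} = 7 - \frac{\left(3 - -1\right)^{4}}{3} = 7 - \frac{\left(3 + 1\right)^{4}}{3} = 7 - \frac{4^{4}}{3} = 7 - \frac{256}{3} = - \frac{235}{3}$)
$v = -3$ ($v = - (4 - 1) = \left(-1\right) 3 = -3$)
$B{\left(s,k \right)} = -3 - s$
$\left(-21358 + B{\left(-161,Y{\left(0 \right)} \right)}\right) - 23533 = \left(-21358 - -158\right) - 23533 = \left(-21358 + \left(-3 + 161\right)\right) - 23533 = \left(-21358 + 158\right) - 23533 = -21200 - 23533 = -44733$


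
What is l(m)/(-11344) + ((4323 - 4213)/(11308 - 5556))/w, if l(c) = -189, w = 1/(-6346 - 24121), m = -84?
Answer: -4752106769/8156336 ≈ -582.63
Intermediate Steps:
w = -1/30467 (w = 1/(-30467) = -1/30467 ≈ -3.2822e-5)
l(m)/(-11344) + ((4323 - 4213)/(11308 - 5556))/w = -189/(-11344) + ((4323 - 4213)/(11308 - 5556))/(-1/30467) = -189*(-1/11344) + (110/5752)*(-30467) = 189/11344 + (110*(1/5752))*(-30467) = 189/11344 + (55/2876)*(-30467) = 189/11344 - 1675685/2876 = -4752106769/8156336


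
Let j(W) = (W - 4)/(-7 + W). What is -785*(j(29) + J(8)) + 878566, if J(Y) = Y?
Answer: 19170667/22 ≈ 8.7139e+5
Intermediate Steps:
j(W) = (-4 + W)/(-7 + W)
-785*(j(29) + J(8)) + 878566 = -785*((-4 + 29)/(-7 + 29) + 8) + 878566 = -785*(25/22 + 8) + 878566 = -785*201/22 + 878566 = -157785/22 + 878566 = 19170667/22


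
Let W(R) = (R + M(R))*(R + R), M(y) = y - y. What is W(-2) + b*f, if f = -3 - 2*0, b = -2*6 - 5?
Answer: 59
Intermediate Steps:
M(y) = 0
W(R) = 2*R**2 (W(R) = (R + 0)*(R + R) = R*(2*R) = 2*R**2)
b = -17 (b = -12 - 5 = -17)
f = -3 (f = -3 + 0 = -3)
W(-2) + b*f = 2*(-2)**2 - 17*(-3) = 2*4 + 51 = 8 + 51 = 59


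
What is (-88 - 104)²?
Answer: 36864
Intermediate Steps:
(-88 - 104)² = (-192)² = 36864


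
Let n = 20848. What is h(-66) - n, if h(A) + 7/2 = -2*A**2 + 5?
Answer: -59117/2 ≈ -29559.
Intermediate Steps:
h(A) = 3/2 - 2*A**2 (h(A) = -7/2 + (-2*A**2 + 5) = -7/2 + (5 - 2*A**2) = 3/2 - 2*A**2)
h(-66) - n = (3/2 - 2*(-66)**2) - 1*20848 = (3/2 - 2*4356) - 20848 = (3/2 - 8712) - 20848 = -17421/2 - 20848 = -59117/2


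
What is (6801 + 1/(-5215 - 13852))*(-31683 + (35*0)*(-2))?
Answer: -4108482442878/19067 ≈ -2.1548e+8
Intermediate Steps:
(6801 + 1/(-5215 - 13852))*(-31683 + (35*0)*(-2)) = (6801 + 1/(-19067))*(-31683 + 0*(-2)) = (6801 - 1/19067)*(-31683 + 0) = (129674666/19067)*(-31683) = -4108482442878/19067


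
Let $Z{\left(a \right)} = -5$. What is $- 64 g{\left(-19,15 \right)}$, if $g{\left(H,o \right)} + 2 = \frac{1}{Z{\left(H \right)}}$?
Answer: $\frac{704}{5} \approx 140.8$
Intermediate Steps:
$g{\left(H,o \right)} = - \frac{11}{5}$ ($g{\left(H,o \right)} = -2 + \frac{1}{-5} = -2 - \frac{1}{5} = - \frac{11}{5}$)
$- 64 g{\left(-19,15 \right)} = \left(-64\right) \left(- \frac{11}{5}\right) = \frac{704}{5}$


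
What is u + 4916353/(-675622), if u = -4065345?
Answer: -2746641435943/675622 ≈ -4.0654e+6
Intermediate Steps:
u + 4916353/(-675622) = -4065345 + 4916353/(-675622) = -4065345 + 4916353*(-1/675622) = -4065345 - 4916353/675622 = -2746641435943/675622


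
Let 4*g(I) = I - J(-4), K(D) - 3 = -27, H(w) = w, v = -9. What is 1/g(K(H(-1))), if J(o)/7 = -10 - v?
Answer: -4/17 ≈ -0.23529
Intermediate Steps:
J(o) = -7 (J(o) = 7*(-10 - 1*(-9)) = 7*(-10 + 9) = 7*(-1) = -7)
K(D) = -24 (K(D) = 3 - 27 = -24)
g(I) = 7/4 + I/4 (g(I) = (I - 1*(-7))/4 = (I + 7)/4 = (7 + I)/4 = 7/4 + I/4)
1/g(K(H(-1))) = 1/(7/4 + (¼)*(-24)) = 1/(7/4 - 6) = 1/(-17/4) = -4/17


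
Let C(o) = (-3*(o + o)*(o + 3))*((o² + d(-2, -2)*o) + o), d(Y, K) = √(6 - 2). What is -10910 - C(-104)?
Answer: 661993186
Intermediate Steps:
d(Y, K) = 2 (d(Y, K) = √4 = 2)
C(o) = -6*o*(3 + o)*(o² + 3*o) (C(o) = (-3*(o + o)*(o + 3))*((o² + 2*o) + o) = (-3*2*o*(3 + o))*(o² + 3*o) = (-6*o*(3 + o))*(o² + 3*o) = -6*o*(3 + o)*(o² + 3*o))
-10910 - C(-104) = -10910 - 6*(-104)²*(-9 - 1*(-104)² - 6*(-104)) = -10910 - 6*10816*(-9 - 1*10816 + 624) = -10910 - 6*10816*(-9 - 10816 + 624) = -10910 - 6*10816*(-10201) = -10910 - 1*(-662004096) = -10910 + 662004096 = 661993186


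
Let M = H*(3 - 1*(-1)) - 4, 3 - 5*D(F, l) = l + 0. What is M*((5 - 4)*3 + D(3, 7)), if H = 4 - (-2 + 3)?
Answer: 88/5 ≈ 17.600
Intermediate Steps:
H = 3 (H = 4 - 1*1 = 4 - 1 = 3)
D(F, l) = ⅗ - l/5 (D(F, l) = ⅗ - (l + 0)/5 = ⅗ - l/5)
M = 8 (M = 3*(3 - 1*(-1)) - 4 = 3*(3 + 1) - 4 = 3*4 - 4 = 12 - 4 = 8)
M*((5 - 4)*3 + D(3, 7)) = 8*((5 - 4)*3 + (⅗ - ⅕*7)) = 8*(1*3 + (⅗ - 7/5)) = 8*(3 - ⅘) = 8*(11/5) = 88/5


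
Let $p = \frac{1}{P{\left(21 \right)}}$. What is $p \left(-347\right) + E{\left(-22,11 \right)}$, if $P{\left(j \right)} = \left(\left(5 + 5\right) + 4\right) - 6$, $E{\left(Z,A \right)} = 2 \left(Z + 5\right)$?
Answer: $- \frac{619}{8} \approx -77.375$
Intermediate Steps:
$E{\left(Z,A \right)} = 10 + 2 Z$ ($E{\left(Z,A \right)} = 2 \left(5 + Z\right) = 10 + 2 Z$)
$P{\left(j \right)} = 8$ ($P{\left(j \right)} = \left(10 + 4\right) - 6 = 14 - 6 = 8$)
$p = \frac{1}{8} \approx 0.125$
$p \left(-347\right) + E{\left(-22,11 \right)} = \frac{1}{8} \left(-347\right) + \left(10 + 2 \left(-22\right)\right) = - \frac{347}{8} + \left(10 - 44\right) = - \frac{347}{8} - 34 = - \frac{619}{8}$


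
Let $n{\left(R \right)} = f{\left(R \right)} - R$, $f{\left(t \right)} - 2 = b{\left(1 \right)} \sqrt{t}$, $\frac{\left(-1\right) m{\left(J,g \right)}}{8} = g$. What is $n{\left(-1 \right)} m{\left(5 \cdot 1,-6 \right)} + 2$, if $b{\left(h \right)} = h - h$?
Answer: $146$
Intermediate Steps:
$m{\left(J,g \right)} = - 8 g$
$b{\left(h \right)} = 0$
$f{\left(t \right)} = 2$ ($f{\left(t \right)} = 2 + 0 \sqrt{t} = 2 + 0 = 2$)
$n{\left(R \right)} = 2 - R$
$n{\left(-1 \right)} m{\left(5 \cdot 1,-6 \right)} + 2 = \left(2 - -1\right) \left(\left(-8\right) \left(-6\right)\right) + 2 = \left(2 + 1\right) 48 + 2 = 3 \cdot 48 + 2 = 144 + 2 = 146$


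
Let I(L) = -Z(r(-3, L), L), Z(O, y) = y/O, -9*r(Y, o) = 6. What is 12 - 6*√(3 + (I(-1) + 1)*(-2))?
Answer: 0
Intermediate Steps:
r(Y, o) = -⅔ (r(Y, o) = -⅑*6 = -⅔)
I(L) = 3*L/2 (I(L) = -L/(-⅔) = -L*(-3)/2 = -(-3)*L/2 = 3*L/2)
12 - 6*√(3 + (I(-1) + 1)*(-2)) = 12 - 6*√(3 + ((3/2)*(-1) + 1)*(-2)) = 12 - 6*√(3 + (-3/2 + 1)*(-2)) = 12 - 6*√(3 - ½*(-2)) = 12 - 6*√(3 + 1) = 12 - 6*√4 = 12 - 6*2 = 12 - 12 = 0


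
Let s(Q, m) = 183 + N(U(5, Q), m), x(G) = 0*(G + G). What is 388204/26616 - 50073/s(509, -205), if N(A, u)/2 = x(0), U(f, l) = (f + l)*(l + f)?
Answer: -105141803/405894 ≈ -259.04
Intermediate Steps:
x(G) = 0 (x(G) = 0*(2*G) = 0)
U(f, l) = (f + l)² (U(f, l) = (f + l)*(f + l) = (f + l)²)
N(A, u) = 0 (N(A, u) = 2*0 = 0)
s(Q, m) = 183 (s(Q, m) = 183 + 0 = 183)
388204/26616 - 50073/s(509, -205) = 388204/26616 - 50073/183 = 388204*(1/26616) - 50073*1/183 = 97051/6654 - 16691/61 = -105141803/405894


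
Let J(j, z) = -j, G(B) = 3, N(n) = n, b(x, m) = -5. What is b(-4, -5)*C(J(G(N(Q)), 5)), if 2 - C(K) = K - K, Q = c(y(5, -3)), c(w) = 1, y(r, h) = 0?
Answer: -10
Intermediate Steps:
Q = 1
C(K) = 2 (C(K) = 2 - (K - K) = 2 - 1*0 = 2 + 0 = 2)
b(-4, -5)*C(J(G(N(Q)), 5)) = -5*2 = -10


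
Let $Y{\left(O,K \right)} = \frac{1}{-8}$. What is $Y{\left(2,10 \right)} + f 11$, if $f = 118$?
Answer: $\frac{10383}{8} \approx 1297.9$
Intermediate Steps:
$Y{\left(O,K \right)} = - \frac{1}{8}$
$Y{\left(2,10 \right)} + f 11 = - \frac{1}{8} + 118 \cdot 11 = - \frac{1}{8} + 1298 = \frac{10383}{8}$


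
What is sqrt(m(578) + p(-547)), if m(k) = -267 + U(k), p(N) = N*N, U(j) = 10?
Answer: 2*sqrt(74738) ≈ 546.76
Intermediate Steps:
p(N) = N**2
m(k) = -257 (m(k) = -267 + 10 = -257)
sqrt(m(578) + p(-547)) = sqrt(-257 + (-547)**2) = sqrt(-257 + 299209) = sqrt(298952) = 2*sqrt(74738)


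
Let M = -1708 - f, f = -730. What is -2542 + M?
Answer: -3520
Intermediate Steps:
M = -978 (M = -1708 - 1*(-730) = -1708 + 730 = -978)
-2542 + M = -2542 - 978 = -3520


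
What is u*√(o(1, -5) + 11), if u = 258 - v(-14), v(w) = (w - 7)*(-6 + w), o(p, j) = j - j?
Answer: -162*√11 ≈ -537.29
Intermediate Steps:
o(p, j) = 0
v(w) = (-7 + w)*(-6 + w)
u = -162 (u = 258 - (42 + (-14)² - 13*(-14)) = 258 - (42 + 196 + 182) = 258 - 1*420 = 258 - 420 = -162)
u*√(o(1, -5) + 11) = -162*√(0 + 11) = -162*√11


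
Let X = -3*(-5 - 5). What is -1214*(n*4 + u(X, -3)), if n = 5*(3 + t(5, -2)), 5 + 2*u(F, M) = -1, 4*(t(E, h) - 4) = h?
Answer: -154178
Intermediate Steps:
X = 30 (X = -3*(-10) = 30)
t(E, h) = 4 + h/4
u(F, M) = -3 (u(F, M) = -5/2 + (½)*(-1) = -5/2 - ½ = -3)
n = 65/2 (n = 5*(3 + (4 + (¼)*(-2))) = 5*(3 + (4 - ½)) = 5*(3 + 7/2) = 5*(13/2) = 65/2 ≈ 32.500)
-1214*(n*4 + u(X, -3)) = -1214*((65/2)*4 - 3) = -1214*(130 - 3) = -1214*127 = -154178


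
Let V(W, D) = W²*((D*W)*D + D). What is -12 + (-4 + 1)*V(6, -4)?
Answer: -9948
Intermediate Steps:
V(W, D) = W²*(D + W*D²) (V(W, D) = W²*(W*D² + D) = W²*(D + W*D²))
-12 + (-4 + 1)*V(6, -4) = -12 + (-4 + 1)*(-4*6²*(1 - 4*6)) = -12 - (-12)*36*(1 - 24) = -12 - (-12)*36*(-23) = -12 - 3*3312 = -12 - 9936 = -9948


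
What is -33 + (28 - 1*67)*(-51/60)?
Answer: 3/20 ≈ 0.15000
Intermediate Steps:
-33 + (28 - 1*67)*(-51/60) = -33 + (28 - 67)*(-51*1/60) = -33 - 39*(-17/20) = -33 + 663/20 = 3/20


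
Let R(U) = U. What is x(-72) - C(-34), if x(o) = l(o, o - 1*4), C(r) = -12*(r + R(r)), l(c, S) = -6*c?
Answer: -384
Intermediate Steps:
C(r) = -24*r (C(r) = -12*(r + r) = -24*r)
x(o) = -6*o
x(-72) - C(-34) = -6*(-72) - (-24)*(-34) = 432 - 1*816 = 432 - 816 = -384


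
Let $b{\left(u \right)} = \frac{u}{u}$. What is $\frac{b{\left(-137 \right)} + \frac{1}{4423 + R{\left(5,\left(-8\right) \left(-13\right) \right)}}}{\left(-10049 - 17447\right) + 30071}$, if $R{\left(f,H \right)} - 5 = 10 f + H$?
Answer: $\frac{4583}{11798650} \approx 0.00038843$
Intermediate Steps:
$R{\left(f,H \right)} = 5 + H + 10 f$ ($R{\left(f,H \right)} = 5 + \left(10 f + H\right) = 5 + \left(H + 10 f\right) = 5 + H + 10 f$)
$b{\left(u \right)} = 1$
$\frac{b{\left(-137 \right)} + \frac{1}{4423 + R{\left(5,\left(-8\right) \left(-13\right) \right)}}}{\left(-10049 - 17447\right) + 30071} = \frac{1 + \frac{1}{4423 + \left(5 - -104 + 10 \cdot 5\right)}}{\left(-10049 - 17447\right) + 30071} = \frac{1 + \frac{1}{4423 + \left(5 + 104 + 50\right)}}{-27496 + 30071} = \frac{1 + \frac{1}{4423 + 159}}{2575} = \left(1 + \frac{1}{4582}\right) \frac{1}{2575} = \frac{4583}{4582} \cdot \frac{1}{2575} = \frac{4583}{11798650}$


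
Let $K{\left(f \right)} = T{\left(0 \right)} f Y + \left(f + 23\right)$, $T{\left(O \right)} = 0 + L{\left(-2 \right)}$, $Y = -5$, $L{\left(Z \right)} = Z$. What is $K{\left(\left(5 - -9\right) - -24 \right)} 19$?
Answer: $8379$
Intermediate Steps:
$T{\left(O \right)} = -2$ ($T{\left(O \right)} = 0 - 2 = -2$)
$K{\left(f \right)} = 23 + 11 f$ ($K{\left(f \right)} = - 2 f \left(-5\right) + \left(f + 23\right) = 10 f + \left(23 + f\right) = 23 + 11 f$)
$K{\left(\left(5 - -9\right) - -24 \right)} 19 = \left(23 + 11 \left(\left(5 - -9\right) - -24\right)\right) 19 = \left(23 + 11 \left(\left(5 + 9\right) + 24\right)\right) 19 = \left(23 + 11 \left(14 + 24\right)\right) 19 = \left(23 + 11 \cdot 38\right) 19 = \left(23 + 418\right) 19 = 441 \cdot 19 = 8379$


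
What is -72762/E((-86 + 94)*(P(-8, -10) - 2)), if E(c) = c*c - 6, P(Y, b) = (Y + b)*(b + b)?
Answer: -36381/4101245 ≈ -0.0088707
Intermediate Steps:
P(Y, b) = 2*b*(Y + b) (P(Y, b) = (Y + b)*(2*b) = 2*b*(Y + b))
E(c) = -6 + c² (E(c) = c² - 6 = -6 + c²)
-72762/E((-86 + 94)*(P(-8, -10) - 2)) = -72762/(-6 + ((-86 + 94)*(2*(-10)*(-8 - 10) - 2))²) = -72762/(-6 + (8*(2*(-10)*(-18) - 2))²) = -72762/(-6 + (8*(360 - 2))²) = -72762/(-6 + (8*358)²) = -72762/(-6 + 2864²) = -72762/(-6 + 8202496) = -72762/8202490 = -72762*1/8202490 = -36381/4101245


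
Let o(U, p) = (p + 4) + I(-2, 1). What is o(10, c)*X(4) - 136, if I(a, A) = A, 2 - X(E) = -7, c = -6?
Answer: -145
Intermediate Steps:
X(E) = 9 (X(E) = 2 - 1*(-7) = 2 + 7 = 9)
o(U, p) = 5 + p (o(U, p) = (p + 4) + 1 = (4 + p) + 1 = 5 + p)
o(10, c)*X(4) - 136 = (5 - 6)*9 - 136 = -1*9 - 136 = -9 - 136 = -145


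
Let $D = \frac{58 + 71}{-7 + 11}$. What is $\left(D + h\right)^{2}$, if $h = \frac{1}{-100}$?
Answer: $\frac{649636}{625} \approx 1039.4$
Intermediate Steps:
$h = - \frac{1}{100} \approx -0.01$
$D = \frac{129}{4} \approx 32.25$
$\left(D + h\right)^{2} = \left(\frac{129}{4} - \frac{1}{100}\right)^{2} = \left(\frac{806}{25}\right)^{2} = \frac{649636}{625}$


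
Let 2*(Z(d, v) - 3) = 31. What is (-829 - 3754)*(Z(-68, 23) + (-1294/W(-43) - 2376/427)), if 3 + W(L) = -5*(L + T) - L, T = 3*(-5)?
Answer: -5821404511/140910 ≈ -41313.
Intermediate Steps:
Z(d, v) = 37/2 (Z(d, v) = 3 + (1/2)*31 = 3 + 31/2 = 37/2)
T = -15
W(L) = 72 - 6*L (W(L) = -3 + (-5*(L - 15) - L) = -3 + (-5*(-15 + L) - L) = -3 + ((75 - 5*L) - L) = -3 + (75 - 6*L) = 72 - 6*L)
(-829 - 3754)*(Z(-68, 23) + (-1294/W(-43) - 2376/427)) = (-829 - 3754)*(37/2 + (-1294/(72 - 6*(-43)) - 2376/427)) = -4583*(37/2 + (-1294/(72 + 258) - 2376*1/427)) = -4583*(37/2 + (-1294/330 - 2376/427)) = -4583*(37/2 + (-1294*1/330 - 2376/427)) = -4583*(37/2 + (-647/165 - 2376/427)) = -4583*(37/2 - 668309/70455) = -4583*1270217/140910 = -5821404511/140910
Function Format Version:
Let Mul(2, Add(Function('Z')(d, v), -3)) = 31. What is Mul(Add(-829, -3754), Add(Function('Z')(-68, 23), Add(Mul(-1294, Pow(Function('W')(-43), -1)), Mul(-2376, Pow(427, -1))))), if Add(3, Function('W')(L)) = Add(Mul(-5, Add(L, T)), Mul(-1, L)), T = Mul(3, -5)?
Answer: Rational(-5821404511, 140910) ≈ -41313.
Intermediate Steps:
Function('Z')(d, v) = Rational(37, 2) (Function('Z')(d, v) = Add(3, Mul(Rational(1, 2), 31)) = Add(3, Rational(31, 2)) = Rational(37, 2))
T = -15
Function('W')(L) = Add(72, Mul(-6, L)) (Function('W')(L) = Add(-3, Add(Mul(-5, Add(L, -15)), Mul(-1, L))) = Add(-3, Add(Mul(-5, Add(-15, L)), Mul(-1, L))) = Add(-3, Add(Add(75, Mul(-5, L)), Mul(-1, L))) = Add(-3, Add(75, Mul(-6, L))) = Add(72, Mul(-6, L)))
Mul(Add(-829, -3754), Add(Function('Z')(-68, 23), Add(Mul(-1294, Pow(Function('W')(-43), -1)), Mul(-2376, Pow(427, -1))))) = Mul(Add(-829, -3754), Add(Rational(37, 2), Add(Mul(-1294, Pow(Add(72, Mul(-6, -43)), -1)), Mul(-2376, Pow(427, -1))))) = Mul(-4583, Add(Rational(37, 2), Add(Mul(-1294, Pow(Add(72, 258), -1)), Mul(-2376, Rational(1, 427))))) = Mul(-4583, Add(Rational(37, 2), Add(Mul(-1294, Pow(330, -1)), Rational(-2376, 427)))) = Mul(-4583, Add(Rational(37, 2), Add(Mul(-1294, Rational(1, 330)), Rational(-2376, 427)))) = Mul(-4583, Add(Rational(37, 2), Add(Rational(-647, 165), Rational(-2376, 427)))) = Mul(-4583, Add(Rational(37, 2), Rational(-668309, 70455))) = Mul(-4583, Rational(1270217, 140910)) = Rational(-5821404511, 140910)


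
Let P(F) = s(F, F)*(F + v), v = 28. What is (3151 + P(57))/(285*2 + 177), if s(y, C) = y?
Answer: 7996/747 ≈ 10.704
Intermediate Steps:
P(F) = F*(28 + F) (P(F) = F*(F + 28) = F*(28 + F))
(3151 + P(57))/(285*2 + 177) = (3151 + 57*(28 + 57))/(285*2 + 177) = (3151 + 57*85)/(570 + 177) = (3151 + 4845)/747 = 7996*(1/747) = 7996/747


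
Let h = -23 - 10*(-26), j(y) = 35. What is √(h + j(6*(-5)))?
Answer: 4*√17 ≈ 16.492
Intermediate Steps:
h = 237 (h = -23 + 260 = 237)
√(h + j(6*(-5))) = √(237 + 35) = √272 = 4*√17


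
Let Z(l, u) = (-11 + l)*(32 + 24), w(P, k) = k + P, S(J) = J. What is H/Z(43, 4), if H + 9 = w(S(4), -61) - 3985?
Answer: -4051/1792 ≈ -2.2606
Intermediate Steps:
w(P, k) = P + k
H = -4051 (H = -9 + ((4 - 61) - 3985) = -9 + (-57 - 3985) = -9 - 4042 = -4051)
Z(l, u) = -616 + 56*l (Z(l, u) = (-11 + l)*56 = -616 + 56*l)
H/Z(43, 4) = -4051/(-616 + 56*43) = -4051/(-616 + 2408) = -4051/1792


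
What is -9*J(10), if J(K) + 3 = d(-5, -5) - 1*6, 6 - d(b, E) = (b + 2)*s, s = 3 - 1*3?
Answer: 27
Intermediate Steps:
s = 0 (s = 3 - 3 = 0)
d(b, E) = 6 (d(b, E) = 6 - (b + 2)*0 = 6 - (2 + b)*0 = 6 - 1*0 = 6 + 0 = 6)
J(K) = -3 (J(K) = -3 + (6 - 1*6) = -3 + (6 - 6) = -3 + 0 = -3)
-9*J(10) = -9*(-3) = 27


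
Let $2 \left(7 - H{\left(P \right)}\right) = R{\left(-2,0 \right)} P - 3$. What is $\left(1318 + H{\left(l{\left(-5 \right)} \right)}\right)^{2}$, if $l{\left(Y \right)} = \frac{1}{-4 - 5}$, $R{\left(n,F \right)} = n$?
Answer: $\frac{570015625}{324} \approx 1.7593 \cdot 10^{6}$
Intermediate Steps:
$l{\left(Y \right)} = - \frac{1}{9}$ ($l{\left(Y \right)} = \frac{1}{-9} = - \frac{1}{9}$)
$H{\left(P \right)} = \frac{17}{2} + P$ ($H{\left(P \right)} = 7 - \frac{- 2 P - 3}{2} = 7 - \frac{-3 - 2 P}{2} = 7 + \left(\frac{3}{2} + P\right) = \frac{17}{2} + P$)
$\left(1318 + H{\left(l{\left(-5 \right)} \right)}\right)^{2} = \left(1318 + \left(\frac{17}{2} - \frac{1}{9}\right)\right)^{2} = \left(1318 + \frac{151}{18}\right)^{2} = \left(\frac{23875}{18}\right)^{2} = \frac{570015625}{324}$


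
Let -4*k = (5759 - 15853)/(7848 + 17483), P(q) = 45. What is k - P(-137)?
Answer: -2274743/50662 ≈ -44.900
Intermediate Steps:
k = 5047/50662 (k = -(5759 - 15853)/(4*(7848 + 17483)) = -(-5047)/(2*25331) = -¼*(-10094/25331) = 5047/50662 ≈ 0.099621)
k - P(-137) = 5047/50662 - 1*45 = 5047/50662 - 45 = -2274743/50662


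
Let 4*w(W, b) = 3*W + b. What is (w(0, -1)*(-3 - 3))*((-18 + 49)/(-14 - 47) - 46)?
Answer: -8511/122 ≈ -69.762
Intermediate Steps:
w(W, b) = b/4 + 3*W/4 (w(W, b) = (3*W + b)/4 = (b + 3*W)/4 = b/4 + 3*W/4)
(w(0, -1)*(-3 - 3))*((-18 + 49)/(-14 - 47) - 46) = (((1/4)*(-1) + (3/4)*0)*(-3 - 3))*((-18 + 49)/(-14 - 47) - 46) = ((-1/4 + 0)*(-6))*(31/(-61) - 46) = (-1/4*(-6))*(31*(-1/61) - 46) = 3*(-31/61 - 46)/2 = (3/2)*(-2837/61) = -8511/122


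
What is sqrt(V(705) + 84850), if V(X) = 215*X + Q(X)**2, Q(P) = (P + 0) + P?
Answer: 5*sqrt(88981) ≈ 1491.5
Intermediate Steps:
Q(P) = 2*P (Q(P) = P + P = 2*P)
V(X) = 4*X**2 + 215*X (V(X) = 215*X + (2*X)**2 = 215*X + 4*X**2 = 4*X**2 + 215*X)
sqrt(V(705) + 84850) = sqrt(705*(215 + 4*705) + 84850) = sqrt(705*(215 + 2820) + 84850) = sqrt(705*3035 + 84850) = sqrt(2139675 + 84850) = sqrt(2224525) = 5*sqrt(88981)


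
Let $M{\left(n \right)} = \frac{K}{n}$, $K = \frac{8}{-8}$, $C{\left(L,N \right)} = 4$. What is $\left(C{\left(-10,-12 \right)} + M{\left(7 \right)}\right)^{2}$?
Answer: $\frac{729}{49} \approx 14.878$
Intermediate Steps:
$K = -1$ ($K = 8 \left(- \frac{1}{8}\right) = -1$)
$M{\left(n \right)} = - \frac{1}{n}$
$\left(C{\left(-10,-12 \right)} + M{\left(7 \right)}\right)^{2} = \left(4 - \frac{1}{7}\right)^{2} = \left(\frac{27}{7}\right)^{2} = \frac{729}{49}$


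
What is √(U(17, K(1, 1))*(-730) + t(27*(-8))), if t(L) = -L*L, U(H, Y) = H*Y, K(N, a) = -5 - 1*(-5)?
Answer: 216*I ≈ 216.0*I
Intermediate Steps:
K(N, a) = 0 (K(N, a) = -5 + 5 = 0)
t(L) = -L²
√(U(17, K(1, 1))*(-730) + t(27*(-8))) = √((17*0)*(-730) - (27*(-8))²) = √(0*(-730) - 1*(-216)²) = √(0 - 1*46656) = √(0 - 46656) = √(-46656) = 216*I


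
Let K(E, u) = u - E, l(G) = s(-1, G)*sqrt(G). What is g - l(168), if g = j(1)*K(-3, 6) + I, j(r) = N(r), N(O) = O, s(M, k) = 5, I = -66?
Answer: -57 - 10*sqrt(42) ≈ -121.81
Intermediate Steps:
l(G) = 5*sqrt(G)
j(r) = r
g = -57 (g = 1*(6 - 1*(-3)) - 66 = 1*(6 + 3) - 66 = 1*9 - 66 = 9 - 66 = -57)
g - l(168) = -57 - 5*sqrt(168) = -57 - 5*2*sqrt(42) = -57 - 10*sqrt(42)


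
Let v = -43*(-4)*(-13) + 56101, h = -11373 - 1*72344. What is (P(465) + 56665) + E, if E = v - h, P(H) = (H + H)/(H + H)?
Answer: 194248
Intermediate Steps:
h = -83717 (h = -11373 - 72344 = -83717)
P(H) = 1 (P(H) = (2*H)/((2*H)) = (2*H)*(1/(2*H)) = 1)
v = 53865 (v = 172*(-13) + 56101 = -2236 + 56101 = 53865)
E = 137582 (E = 53865 - 1*(-83717) = 53865 + 83717 = 137582)
(P(465) + 56665) + E = (1 + 56665) + 137582 = 56666 + 137582 = 194248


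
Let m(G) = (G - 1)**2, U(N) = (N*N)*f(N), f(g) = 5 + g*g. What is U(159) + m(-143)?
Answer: 639276102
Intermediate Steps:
f(g) = 5 + g**2
U(N) = N**2*(5 + N**2) (U(N) = (N*N)*(5 + N**2) = N**2*(5 + N**2))
m(G) = (-1 + G)**2
U(159) + m(-143) = 159**2*(5 + 159**2) + (-1 - 143)**2 = 25281*(5 + 25281) + (-144)**2 = 25281*25286 + 20736 = 639255366 + 20736 = 639276102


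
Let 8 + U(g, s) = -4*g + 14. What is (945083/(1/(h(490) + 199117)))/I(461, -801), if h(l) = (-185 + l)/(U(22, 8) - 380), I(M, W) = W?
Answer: -86939838120167/370062 ≈ -2.3493e+8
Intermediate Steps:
U(g, s) = 6 - 4*g (U(g, s) = -8 + (-4*g + 14) = -8 + (14 - 4*g) = 6 - 4*g)
h(l) = 185/462 - l/462 (h(l) = (-185 + l)/((6 - 4*22) - 380) = (-185 + l)/((6 - 88) - 380) = (-185 + l)/(-82 - 380) = (-185 + l)/(-462) = (-185 + l)*(-1/462) = 185/462 - l/462)
(945083/(1/(h(490) + 199117)))/I(461, -801) = (945083/(1/((185/462 - 1/462*490) + 199117)))/(-801) = (945083/(1/((185/462 - 35/33) + 199117)))*(-1/801) = (945083/(1/(-305/462 + 199117)))*(-1/801) = (945083/(1/(91991749/462)))*(-1/801) = (945083/(462/91991749))*(-1/801) = (945083*(91991749/462))*(-1/801) = (86939838120167/462)*(-1/801) = -86939838120167/370062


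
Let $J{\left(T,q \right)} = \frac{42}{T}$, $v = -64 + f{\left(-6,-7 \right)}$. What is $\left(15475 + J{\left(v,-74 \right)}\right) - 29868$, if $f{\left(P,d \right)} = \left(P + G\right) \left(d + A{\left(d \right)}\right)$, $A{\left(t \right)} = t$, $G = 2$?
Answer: $- \frac{57593}{4} \approx -14398.0$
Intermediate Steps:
$f{\left(P,d \right)} = 2 d \left(2 + P\right)$ ($f{\left(P,d \right)} = \left(P + 2\right) \left(d + d\right) = \left(2 + P\right) 2 d = 2 d \left(2 + P\right)$)
$v = -8$ ($v = -64 + 2 \left(-7\right) \left(2 - 6\right) = -64 + 2 \left(-7\right) \left(-4\right) = -64 + 56 = -8$)
$\left(15475 + J{\left(v,-74 \right)}\right) - 29868 = \left(15475 + \frac{42}{-8}\right) - 29868 = \left(15475 + 42 \left(- \frac{1}{8}\right)\right) - 29868 = \left(15475 - \frac{21}{4}\right) - 29868 = \frac{61879}{4} - 29868 = - \frac{57593}{4}$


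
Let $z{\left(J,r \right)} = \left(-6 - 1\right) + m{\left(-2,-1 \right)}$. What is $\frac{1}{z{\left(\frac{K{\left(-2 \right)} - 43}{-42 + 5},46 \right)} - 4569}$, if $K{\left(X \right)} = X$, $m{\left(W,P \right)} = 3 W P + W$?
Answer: $- \frac{1}{4572} \approx -0.00021872$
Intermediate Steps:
$m{\left(W,P \right)} = W + 3 P W$ ($m{\left(W,P \right)} = 3 P W + W = W + 3 P W$)
$z{\left(J,r \right)} = -3$ ($z{\left(J,r \right)} = \left(-6 - 1\right) - 2 \left(1 + 3 \left(-1\right)\right) = -7 - 2 \left(1 - 3\right) = -7 - -4 = -7 + 4 = -3$)
$\frac{1}{z{\left(\frac{K{\left(-2 \right)} - 43}{-42 + 5},46 \right)} - 4569} = \frac{1}{-3 - 4569} = \frac{1}{-4572} = - \frac{1}{4572}$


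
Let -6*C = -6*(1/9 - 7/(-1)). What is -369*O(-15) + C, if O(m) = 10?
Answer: -33146/9 ≈ -3682.9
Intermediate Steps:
C = 64/9 (C = -(-1)*(1/9 - 7/(-1)) = -(-1)*(1/9 - 7*(-1)) = -(-1)*(1/9 + 7) = -(-1)*64/9 = -1/6*(-128/3) = 64/9 ≈ 7.1111)
-369*O(-15) + C = -369*10 + 64/9 = -3690 + 64/9 = -33146/9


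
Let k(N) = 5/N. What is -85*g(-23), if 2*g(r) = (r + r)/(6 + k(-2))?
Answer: 3910/7 ≈ 558.57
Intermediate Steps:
g(r) = 2*r/7 (g(r) = ((r + r)/(6 + 5/(-2)))/2 = ((2*r)/(6 + 5*(-½)))/2 = ((2*r)/(6 - 5/2))/2 = ((2*r)/(7/2))/2 = ((2*r)*(2/7))/2 = (4*r/7)/2 = 2*r/7)
-85*g(-23) = -170*(-23)/7 = -85*(-46/7) = 3910/7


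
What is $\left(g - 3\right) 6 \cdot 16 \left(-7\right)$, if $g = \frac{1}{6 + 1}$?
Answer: $1920$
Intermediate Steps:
$g = \frac{1}{7} \approx 0.14286$
$\left(g - 3\right) 6 \cdot 16 \left(-7\right) = \left(\frac{1}{7} - 3\right) 6 \cdot 16 \left(-7\right) = \left(- \frac{20}{7}\right) 6 \cdot 16 \left(-7\right) = \left(- \frac{120}{7}\right) 16 \left(-7\right) = \left(- \frac{1920}{7}\right) \left(-7\right) = 1920$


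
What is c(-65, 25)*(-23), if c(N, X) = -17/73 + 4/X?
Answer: 3059/1825 ≈ 1.6762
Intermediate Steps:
c(N, X) = -17/73 + 4/X (c(N, X) = -17*1/73 + 4/X = -17/73 + 4/X)
c(-65, 25)*(-23) = (-17/73 + 4/25)*(-23) = -133/1825*(-23) = 3059/1825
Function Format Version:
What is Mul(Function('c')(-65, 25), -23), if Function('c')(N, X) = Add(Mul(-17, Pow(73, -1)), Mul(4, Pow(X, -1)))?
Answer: Rational(3059, 1825) ≈ 1.6762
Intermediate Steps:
Function('c')(N, X) = Add(Rational(-17, 73), Mul(4, Pow(X, -1))) (Function('c')(N, X) = Add(Mul(-17, Rational(1, 73)), Mul(4, Pow(X, -1))) = Add(Rational(-17, 73), Mul(4, Pow(X, -1))))
Mul(Function('c')(-65, 25), -23) = Mul(Add(Rational(-17, 73), Mul(4, Pow(25, -1))), -23) = Mul(Add(Rational(-17, 73), Mul(4, Rational(1, 25))), -23) = Mul(Add(Rational(-17, 73), Rational(4, 25)), -23) = Mul(Rational(-133, 1825), -23) = Rational(3059, 1825)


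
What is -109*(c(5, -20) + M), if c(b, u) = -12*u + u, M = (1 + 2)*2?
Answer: -24634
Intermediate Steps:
M = 6 (M = 3*2 = 6)
c(b, u) = -11*u
-109*(c(5, -20) + M) = -109*(-11*(-20) + 6) = -109*(220 + 6) = -109*226 = -24634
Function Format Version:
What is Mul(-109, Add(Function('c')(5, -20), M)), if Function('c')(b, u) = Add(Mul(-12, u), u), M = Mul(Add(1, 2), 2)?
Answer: -24634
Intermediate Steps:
M = 6 (M = Mul(3, 2) = 6)
Function('c')(b, u) = Mul(-11, u)
Mul(-109, Add(Function('c')(5, -20), M)) = Mul(-109, Add(Mul(-11, -20), 6)) = Mul(-109, Add(220, 6)) = Mul(-109, 226) = -24634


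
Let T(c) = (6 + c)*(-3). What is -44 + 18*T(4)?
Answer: -584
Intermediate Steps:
T(c) = -18 - 3*c
-44 + 18*T(4) = -44 + 18*(-18 - 3*4) = -44 + 18*(-18 - 12) = -44 + 18*(-30) = -44 - 540 = -584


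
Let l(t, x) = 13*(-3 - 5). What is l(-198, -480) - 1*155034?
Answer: -155138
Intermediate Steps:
l(t, x) = -104 (l(t, x) = 13*(-8) = -104)
l(-198, -480) - 1*155034 = -104 - 1*155034 = -104 - 155034 = -155138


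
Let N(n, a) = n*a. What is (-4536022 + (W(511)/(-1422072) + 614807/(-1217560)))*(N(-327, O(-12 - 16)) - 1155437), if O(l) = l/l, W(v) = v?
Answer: 141832692308043570182879/27054031005 ≈ 5.2426e+12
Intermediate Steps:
O(l) = 1
N(n, a) = a*n
(-4536022 + (W(511)/(-1422072) + 614807/(-1217560)))*(N(-327, O(-12 - 16)) - 1155437) = (-4536022 + (511/(-1422072) + 614807/(-1217560)))*(1*(-327) - 1155437) = (-4536022 + (511*(-1/1422072) + 614807*(-1/1217560)))*(-327 - 1155437) = (-4536022 + (-511/1422072 - 614807/1217560))*(-1155764) = (-4536022 - 54682624579/108216124020)*(-1155764) = -490870773992073019/108216124020*(-1155764) = 141832692308043570182879/27054031005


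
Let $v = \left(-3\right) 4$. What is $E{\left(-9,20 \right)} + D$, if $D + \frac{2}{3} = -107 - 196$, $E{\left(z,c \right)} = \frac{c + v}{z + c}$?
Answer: $- \frac{9997}{33} \approx -302.94$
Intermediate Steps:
$v = -12$
$E{\left(z,c \right)} = \frac{-12 + c}{c + z}$ ($E{\left(z,c \right)} = \frac{c - 12}{z + c} = \frac{-12 + c}{c + z}$)
$D = - \frac{911}{3}$ ($D = - \frac{2}{3} - 303 = - \frac{911}{3} \approx -303.67$)
$E{\left(-9,20 \right)} + D = \frac{-12 + 20}{20 - 9} - \frac{911}{3} = \frac{1}{11} \cdot 8 - \frac{911}{3} = \frac{8}{11} - \frac{911}{3} = - \frac{9997}{33}$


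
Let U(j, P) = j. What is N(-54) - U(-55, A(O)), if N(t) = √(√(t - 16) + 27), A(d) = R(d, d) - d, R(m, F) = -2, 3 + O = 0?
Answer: 55 + √(27 + I*√70) ≈ 60.257 + 0.7958*I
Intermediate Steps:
O = -3 (O = -3 + 0 = -3)
A(d) = -2 - d
N(t) = √(27 + √(-16 + t)) (N(t) = √(√(-16 + t) + 27) = √(27 + √(-16 + t)))
N(-54) - U(-55, A(O)) = √(27 + √(-16 - 54)) - 1*(-55) = √(27 + √(-70)) + 55 = √(27 + I*√70) + 55 = 55 + √(27 + I*√70)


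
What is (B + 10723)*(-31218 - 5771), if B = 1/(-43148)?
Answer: -17113922674967/43148 ≈ -3.9663e+8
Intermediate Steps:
B = -1/43148 ≈ -2.3176e-5
(B + 10723)*(-31218 - 5771) = (-1/43148 + 10723)*(-31218 - 5771) = (462676003/43148)*(-36989) = -17113922674967/43148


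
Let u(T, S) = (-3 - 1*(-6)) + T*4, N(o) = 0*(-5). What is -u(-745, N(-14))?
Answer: 2977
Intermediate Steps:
N(o) = 0
u(T, S) = 3 + 4*T (u(T, S) = (-3 + 6) + 4*T = 3 + 4*T)
-u(-745, N(-14)) = -(3 + 4*(-745)) = -(3 - 2980) = -1*(-2977) = 2977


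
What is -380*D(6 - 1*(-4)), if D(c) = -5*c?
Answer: 19000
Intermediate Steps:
-380*D(6 - 1*(-4)) = -(-1900)*(6 - 1*(-4)) = -(-1900)*(6 + 4) = -(-1900)*10 = -380*(-50) = 19000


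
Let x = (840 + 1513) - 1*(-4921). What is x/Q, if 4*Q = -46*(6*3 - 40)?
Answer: 7274/253 ≈ 28.751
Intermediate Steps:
Q = 253 (Q = (-46*(6*3 - 40))/4 = (-46*(18 - 40))/4 = (-46*(-22))/4 = (1/4)*1012 = 253)
x = 7274 (x = 2353 + 4921 = 7274)
x/Q = 7274/253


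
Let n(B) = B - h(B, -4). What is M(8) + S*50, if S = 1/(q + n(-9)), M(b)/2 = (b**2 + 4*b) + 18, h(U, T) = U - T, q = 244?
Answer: 5477/24 ≈ 228.21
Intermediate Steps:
n(B) = -4 (n(B) = B - (B - 1*(-4)) = B - (B + 4) = B - (4 + B) = B + (-4 - B) = -4)
M(b) = 36 + 2*b**2 + 8*b (M(b) = 2*((b**2 + 4*b) + 18) = 2*(18 + b**2 + 4*b) = 36 + 2*b**2 + 8*b)
S = 1/240 (S = 1/(244 - 4) = 1/240 ≈ 0.0041667)
M(8) + S*50 = (36 + 2*8**2 + 8*8) + (1/240)*50 = (36 + 2*64 + 64) + 5/24 = (36 + 128 + 64) + 5/24 = 228 + 5/24 = 5477/24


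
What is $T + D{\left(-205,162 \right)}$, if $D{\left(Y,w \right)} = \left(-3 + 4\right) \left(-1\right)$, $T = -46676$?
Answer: $-46677$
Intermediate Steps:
$D{\left(Y,w \right)} = -1$ ($D{\left(Y,w \right)} = 1 \left(-1\right) = -1$)
$T + D{\left(-205,162 \right)} = -46676 - 1 = -46677$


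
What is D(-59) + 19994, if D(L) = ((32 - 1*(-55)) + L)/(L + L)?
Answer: 1179632/59 ≈ 19994.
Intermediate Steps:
D(L) = (87 + L)/(2*L) (D(L) = ((32 + 55) + L)/((2*L)) = (87 + L)*(1/(2*L)) = (87 + L)/(2*L))
D(-59) + 19994 = (½)*(87 - 59)/(-59) + 19994 = (½)*(-1/59)*28 + 19994 = -14/59 + 19994 = 1179632/59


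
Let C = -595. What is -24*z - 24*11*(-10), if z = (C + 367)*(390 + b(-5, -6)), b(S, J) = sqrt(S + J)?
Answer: 2136720 + 5472*I*sqrt(11) ≈ 2.1367e+6 + 18149.0*I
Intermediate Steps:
b(S, J) = sqrt(J + S)
z = -88920 - 228*I*sqrt(11) (z = (-595 + 367)*(390 + sqrt(-6 - 5)) = -228*(390 + sqrt(-11)) = -228*(390 + I*sqrt(11)) = -88920 - 228*I*sqrt(11) ≈ -88920.0 - 756.19*I)
-24*z - 24*11*(-10) = -24*(-88920 - 228*I*sqrt(11)) - 24*11*(-10) = (2134080 + 5472*I*sqrt(11)) - 264*(-10) = (2134080 + 5472*I*sqrt(11)) - 1*(-2640) = (2134080 + 5472*I*sqrt(11)) + 2640 = 2136720 + 5472*I*sqrt(11)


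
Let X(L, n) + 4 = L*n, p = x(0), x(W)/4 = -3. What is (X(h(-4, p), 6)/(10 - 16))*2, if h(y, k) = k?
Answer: 76/3 ≈ 25.333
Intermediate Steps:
x(W) = -12 (x(W) = 4*(-3) = -12)
p = -12
X(L, n) = -4 + L*n
(X(h(-4, p), 6)/(10 - 16))*2 = ((-4 - 12*6)/(10 - 16))*2 = ((-4 - 72)/(-6))*2 = -⅙*(-76)*2 = (38/3)*2 = 76/3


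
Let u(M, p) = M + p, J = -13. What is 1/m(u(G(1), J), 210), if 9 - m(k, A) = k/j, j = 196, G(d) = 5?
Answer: 49/443 ≈ 0.11061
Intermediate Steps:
m(k, A) = 9 - k/196
1/m(u(G(1), J), 210) = 1/(9 - (5 - 13)/196) = 1/(9 - 1/196*(-8)) = 1/(9 + 2/49) = 1/(443/49) = 49/443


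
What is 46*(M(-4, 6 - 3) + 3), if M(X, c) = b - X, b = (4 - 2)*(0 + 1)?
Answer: 414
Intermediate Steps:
b = 2 (b = 2*1 = 2)
M(X, c) = 2 - X
46*(M(-4, 6 - 3) + 3) = 46*((2 - 1*(-4)) + 3) = 46*((2 + 4) + 3) = 46*(6 + 3) = 46*9 = 414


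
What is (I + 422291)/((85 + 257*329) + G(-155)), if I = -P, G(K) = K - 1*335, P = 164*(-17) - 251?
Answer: 212665/42074 ≈ 5.0546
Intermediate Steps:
P = -3039 (P = -2788 - 251 = -3039)
G(K) = -335 + K (G(K) = K - 335 = -335 + K)
I = 3039 (I = -1*(-3039) = 3039)
(I + 422291)/((85 + 257*329) + G(-155)) = (3039 + 422291)/((85 + 257*329) + (-335 - 155)) = 425330/((85 + 84553) - 490) = 425330/(84638 - 490) = 425330/84148 = 425330*(1/84148) = 212665/42074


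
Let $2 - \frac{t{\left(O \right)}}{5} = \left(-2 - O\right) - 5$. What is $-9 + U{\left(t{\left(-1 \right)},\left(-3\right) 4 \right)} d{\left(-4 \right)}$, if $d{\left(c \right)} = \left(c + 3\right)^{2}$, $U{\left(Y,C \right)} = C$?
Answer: $-21$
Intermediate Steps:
$t{\left(O \right)} = 45 + 5 O$ ($t{\left(O \right)} = 10 - 5 \left(\left(-2 - O\right) - 5\right) = 10 - 5 \left(-7 - O\right) = 10 + \left(35 + 5 O\right) = 45 + 5 O$)
$d{\left(c \right)} = \left(3 + c\right)^{2}$
$-9 + U{\left(t{\left(-1 \right)},\left(-3\right) 4 \right)} d{\left(-4 \right)} = -9 + \left(-3\right) 4 \left(3 - 4\right)^{2} = -9 - 12 \left(-1\right)^{2} = -9 - 12 = -21$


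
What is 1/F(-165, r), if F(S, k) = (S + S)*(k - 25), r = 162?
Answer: -1/45210 ≈ -2.2119e-5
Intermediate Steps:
F(S, k) = 2*S*(-25 + k) (F(S, k) = (2*S)*(-25 + k) = 2*S*(-25 + k))
1/F(-165, r) = 1/(2*(-165)*(-25 + 162)) = 1/(2*(-165)*137) = 1/(-45210) = -1/45210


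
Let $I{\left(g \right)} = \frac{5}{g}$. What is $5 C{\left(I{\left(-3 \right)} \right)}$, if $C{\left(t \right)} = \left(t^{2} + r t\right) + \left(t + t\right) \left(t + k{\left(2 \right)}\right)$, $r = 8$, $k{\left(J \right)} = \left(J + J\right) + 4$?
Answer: $- \frac{475}{3} \approx -158.33$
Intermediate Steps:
$k{\left(J \right)} = 4 + 2 J$ ($k{\left(J \right)} = 2 J + 4 = 4 + 2 J$)
$C{\left(t \right)} = t^{2} + 8 t + 2 t \left(8 + t\right)$ ($C{\left(t \right)} = \left(t^{2} + 8 t\right) + \left(t + t\right) \left(t + \left(4 + 2 \cdot 2\right)\right) = \left(t^{2} + 8 t\right) + 2 t \left(t + \left(4 + 4\right)\right) = \left(t^{2} + 8 t\right) + 2 t \left(t + 8\right) = \left(t^{2} + 8 t\right) + 2 t \left(8 + t\right) = t^{2} + 8 t + 2 t \left(8 + t\right)$)
$5 C{\left(I{\left(-3 \right)} \right)} = 5 \cdot 3 \frac{5}{-3} \left(8 + \frac{5}{-3}\right) = 5 \cdot 3 \cdot 5 \left(- \frac{1}{3}\right) \left(8 + 5 \left(- \frac{1}{3}\right)\right) = 5 \cdot 3 \left(- \frac{5}{3}\right) \left(8 - \frac{5}{3}\right) = 5 \cdot 3 \left(- \frac{5}{3}\right) \frac{19}{3} = 5 \left(- \frac{95}{3}\right) = - \frac{475}{3}$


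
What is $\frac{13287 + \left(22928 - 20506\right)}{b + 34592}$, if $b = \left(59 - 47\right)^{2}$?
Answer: $\frac{15709}{34736} \approx 0.45224$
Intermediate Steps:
$b = 144$ ($b = 12^{2} = 144$)
$\frac{13287 + \left(22928 - 20506\right)}{b + 34592} = \frac{13287 + \left(22928 - 20506\right)}{144 + 34592} = \frac{13287 + \left(22928 - 20506\right)}{34736} = \left(13287 + 2422\right) \frac{1}{34736} = 15709 \cdot \frac{1}{34736} = \frac{15709}{34736}$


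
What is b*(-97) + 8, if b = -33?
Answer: 3209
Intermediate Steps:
b*(-97) + 8 = -33*(-97) + 8 = 3201 + 8 = 3209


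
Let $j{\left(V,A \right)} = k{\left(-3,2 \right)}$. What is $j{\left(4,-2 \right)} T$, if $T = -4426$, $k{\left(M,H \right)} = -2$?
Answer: $8852$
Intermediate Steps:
$j{\left(V,A \right)} = -2$
$j{\left(4,-2 \right)} T = \left(-2\right) \left(-4426\right) = 8852$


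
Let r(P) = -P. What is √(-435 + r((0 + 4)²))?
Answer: I*√451 ≈ 21.237*I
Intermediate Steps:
√(-435 + r((0 + 4)²)) = √(-435 - (0 + 4)²) = √(-435 - 1*4²) = √(-435 - 1*16) = √(-435 - 16) = √(-451) = I*√451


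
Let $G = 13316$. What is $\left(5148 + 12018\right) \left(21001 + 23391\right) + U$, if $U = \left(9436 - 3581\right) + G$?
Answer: $762052243$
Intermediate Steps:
$U = 19171$ ($U = \left(9436 - 3581\right) + 13316 = 5855 + 13316 = 19171$)
$\left(5148 + 12018\right) \left(21001 + 23391\right) + U = \left(5148 + 12018\right) \left(21001 + 23391\right) + 19171 = 17166 \cdot 44392 + 19171 = 762033072 + 19171 = 762052243$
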